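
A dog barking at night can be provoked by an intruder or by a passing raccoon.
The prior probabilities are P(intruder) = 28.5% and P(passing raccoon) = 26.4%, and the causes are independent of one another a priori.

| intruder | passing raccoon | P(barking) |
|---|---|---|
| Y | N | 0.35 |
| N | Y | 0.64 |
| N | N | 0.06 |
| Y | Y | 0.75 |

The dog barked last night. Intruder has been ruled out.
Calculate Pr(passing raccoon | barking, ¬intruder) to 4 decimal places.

Sum P(barking|·) weighted by the priors over both values of passing raccoon:
  P(barking | ¬intruder) = 0.06·0.736 + 0.64·0.264
        = 0.044160 + 0.168960 = 0.213120
Keeping only the passing raccoon-present terms gives 0.168960, so
  P(passing raccoon | barking, ¬intruder) = 0.168960 / 0.213120 ≈ 0.7928

Pr(passing raccoon | barking, ¬intruder) ≈ 0.7928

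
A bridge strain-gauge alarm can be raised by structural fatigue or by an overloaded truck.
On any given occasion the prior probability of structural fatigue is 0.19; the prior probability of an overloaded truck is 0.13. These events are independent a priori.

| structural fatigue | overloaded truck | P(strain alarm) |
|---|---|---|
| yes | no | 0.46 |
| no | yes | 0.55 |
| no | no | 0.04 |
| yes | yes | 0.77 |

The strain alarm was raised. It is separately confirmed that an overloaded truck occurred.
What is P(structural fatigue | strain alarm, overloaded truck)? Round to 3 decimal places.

P(strain alarm | overloaded truck) = 0.55·0.81 + 0.77·0.19 = 0.445500 + 0.146300 = 0.591800
Of this, 0.146300 comes from 0.77·0.19 (the structural fatigue=true cases).
Hence the posterior is 0.146300/0.591800 ≈ 0.247.

P(structural fatigue | strain alarm, overloaded truck) ≈ 0.247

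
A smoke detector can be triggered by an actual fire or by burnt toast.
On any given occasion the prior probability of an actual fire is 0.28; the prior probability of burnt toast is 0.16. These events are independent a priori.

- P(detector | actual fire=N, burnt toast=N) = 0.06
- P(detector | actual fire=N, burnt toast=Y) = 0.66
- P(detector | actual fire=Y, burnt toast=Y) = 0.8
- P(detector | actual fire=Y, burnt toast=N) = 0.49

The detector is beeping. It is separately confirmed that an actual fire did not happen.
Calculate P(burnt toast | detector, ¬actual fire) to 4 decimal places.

P(detector | ¬actual fire) = 0.06×0.84 + 0.66×0.16 = 0.050400 + 0.105600 = 0.156000
Of this, 0.105600 comes from 0.66×0.16 (the burnt toast=true cases).
Hence the posterior is 0.105600/0.156000 ≈ 0.6769.

P(burnt toast | detector, ¬actual fire) ≈ 0.6769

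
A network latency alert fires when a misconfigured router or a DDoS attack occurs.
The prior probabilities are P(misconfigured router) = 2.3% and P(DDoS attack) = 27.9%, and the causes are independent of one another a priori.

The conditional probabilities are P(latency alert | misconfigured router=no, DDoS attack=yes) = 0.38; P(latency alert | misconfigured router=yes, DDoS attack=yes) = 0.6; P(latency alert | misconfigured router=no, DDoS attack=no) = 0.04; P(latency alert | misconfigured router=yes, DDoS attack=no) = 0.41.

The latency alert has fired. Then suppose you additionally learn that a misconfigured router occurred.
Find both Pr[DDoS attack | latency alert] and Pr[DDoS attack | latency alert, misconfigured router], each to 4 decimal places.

For the numerator, keep only DDoS attack=true terms: 0.103582 + 0.003850 = 0.107432
The normalizing constant is 0.04×0.977×0.721 + 0.38×0.977×0.279 + 0.41×0.023×0.721 + 0.6×0.023×0.279 = 0.142408
Posterior = 0.107432 / 0.142408 ≈ 0.7544

Now condition on the additional information:
P(latency alert | misconfigured router) = 0.41*0.721 + 0.6*0.279 = 0.295610 + 0.167400 = 0.463010
Restricting to configurations with DDoS attack present: 0.6*0.279 = 0.167400.
P(DDoS attack | latency alert, misconfigured router) = 0.167400 / 0.463010 ≈ 0.3615
The drop from 0.7544 to 0.3615 is the explaining-away (discounting) effect.

Pr[DDoS attack | latency alert] ≈ 0.7544; Pr[DDoS attack | latency alert, misconfigured router] ≈ 0.3615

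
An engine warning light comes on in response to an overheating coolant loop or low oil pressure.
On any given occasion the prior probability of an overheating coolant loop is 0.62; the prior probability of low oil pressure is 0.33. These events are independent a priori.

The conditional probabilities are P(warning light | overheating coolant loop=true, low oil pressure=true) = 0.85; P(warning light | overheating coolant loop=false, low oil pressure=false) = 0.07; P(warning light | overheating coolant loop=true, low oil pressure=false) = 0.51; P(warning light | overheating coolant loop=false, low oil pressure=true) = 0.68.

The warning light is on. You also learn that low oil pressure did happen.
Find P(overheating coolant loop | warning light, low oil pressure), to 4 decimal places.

P(overheating coolant loop | warning light, low oil pressure) ≈ 0.6710

By total probability over both values of overheating coolant loop:
  P(warning light | low oil pressure) = 0.68*0.38 + 0.85*0.62
        = 0.258400 + 0.527000 = 0.785400
Keeping only the overheating coolant loop-present terms gives 0.527000, so
  P(overheating coolant loop | warning light, low oil pressure) = 0.527000 / 0.785400 ≈ 0.6710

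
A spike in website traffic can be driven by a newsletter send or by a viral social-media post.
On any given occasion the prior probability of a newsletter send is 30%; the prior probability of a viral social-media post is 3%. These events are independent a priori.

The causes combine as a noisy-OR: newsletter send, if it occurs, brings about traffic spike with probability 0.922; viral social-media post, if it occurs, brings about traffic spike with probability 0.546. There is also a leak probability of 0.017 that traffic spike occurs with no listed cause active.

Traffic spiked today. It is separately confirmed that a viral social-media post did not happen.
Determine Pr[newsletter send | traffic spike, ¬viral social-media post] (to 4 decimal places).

Under noisy-OR, P(traffic spike | causes) = 1 − (1−0.017)·∏(1−qᵢ) over the active causes.
P(traffic spike | ¬viral social-media post) = 0.017*0.7 + 0.923326*0.3 = 0.011900 + 0.276998 = 0.288898
The newsletter send-present share is 0.923326*0.3 = 0.276998.
Hence the posterior is 0.276998/0.288898 ≈ 0.9588.

Pr[newsletter send | traffic spike, ¬viral social-media post] ≈ 0.9588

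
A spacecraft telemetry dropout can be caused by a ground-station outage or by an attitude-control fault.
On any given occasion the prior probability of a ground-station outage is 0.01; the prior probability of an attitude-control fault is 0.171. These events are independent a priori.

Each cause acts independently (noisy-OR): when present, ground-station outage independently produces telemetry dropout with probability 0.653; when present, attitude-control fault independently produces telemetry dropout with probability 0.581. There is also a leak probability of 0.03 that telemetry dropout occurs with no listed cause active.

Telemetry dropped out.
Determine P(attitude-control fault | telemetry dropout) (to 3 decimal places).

P(attitude-control fault | telemetry dropout) ≈ 0.772

Under noisy-OR, P(telemetry dropout | causes) = 1 − (1−0.03)·∏(1−qᵢ) over the active causes.
P(telemetry dropout) = 0.03×0.99×0.829 + 0.59357×0.99×0.171 + 0.66341×0.01×0.829 + 0.858969×0.01×0.171 = 0.024621 + 0.100485 + 0.005500 + 0.001469 = 0.132075
Of this, 0.101954 comes from 0.100485 + 0.001469 (the attitude-control fault=true cases).
Hence the posterior is 0.101954/0.132075 ≈ 0.772.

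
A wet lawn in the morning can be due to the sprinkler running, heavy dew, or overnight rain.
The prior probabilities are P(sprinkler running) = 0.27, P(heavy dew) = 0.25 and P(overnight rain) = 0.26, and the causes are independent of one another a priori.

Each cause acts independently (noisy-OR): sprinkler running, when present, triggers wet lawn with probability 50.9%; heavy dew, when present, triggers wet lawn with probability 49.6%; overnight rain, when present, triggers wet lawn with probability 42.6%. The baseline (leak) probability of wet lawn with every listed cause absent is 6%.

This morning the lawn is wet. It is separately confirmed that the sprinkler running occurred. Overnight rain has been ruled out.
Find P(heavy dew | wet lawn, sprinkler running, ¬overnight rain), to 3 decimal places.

P(heavy dew | wet lawn, sprinkler running, ¬overnight rain) ≈ 0.322

Under noisy-OR, P(wet lawn | causes) = 1 − (1−0.06)·∏(1−qᵢ) over the active causes.
Enumerate both values of heavy dew and weight by the priors:
  P(wet lawn | sprinkler running, ¬overnight rain) = 0.53846*0.75 + 0.767384*0.25
        = 0.403845 + 0.191846 = 0.595691
Keeping only the heavy dew-present terms gives 0.191846, so
  P(heavy dew | wet lawn, sprinkler running, ¬overnight rain) = 0.191846 / 0.595691 ≈ 0.322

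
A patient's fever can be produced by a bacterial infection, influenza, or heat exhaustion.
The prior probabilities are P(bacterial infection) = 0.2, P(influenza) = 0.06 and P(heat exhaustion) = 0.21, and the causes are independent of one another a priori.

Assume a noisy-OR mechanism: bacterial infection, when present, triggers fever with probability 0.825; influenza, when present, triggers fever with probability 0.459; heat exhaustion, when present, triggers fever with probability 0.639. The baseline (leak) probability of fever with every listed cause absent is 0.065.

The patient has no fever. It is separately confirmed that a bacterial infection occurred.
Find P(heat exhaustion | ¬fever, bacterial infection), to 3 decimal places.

P(heat exhaustion | ¬fever, bacterial infection) ≈ 0.088

Under noisy-OR, P(fever | causes) = 1 − (1−0.065)·∏(1−qᵢ) over the active causes.
For the numerator, keep only heat exhaustion=true terms: 0.011660 + 0.000403 = 0.012063
The normalizing constant is 0.163625·0.94·0.79 + 0.059069·0.94·0.21 + 0.088521·0.06·0.79 + 0.031956·0.06·0.21 = 0.137767
Posterior = 0.012063 / 0.137767 ≈ 0.088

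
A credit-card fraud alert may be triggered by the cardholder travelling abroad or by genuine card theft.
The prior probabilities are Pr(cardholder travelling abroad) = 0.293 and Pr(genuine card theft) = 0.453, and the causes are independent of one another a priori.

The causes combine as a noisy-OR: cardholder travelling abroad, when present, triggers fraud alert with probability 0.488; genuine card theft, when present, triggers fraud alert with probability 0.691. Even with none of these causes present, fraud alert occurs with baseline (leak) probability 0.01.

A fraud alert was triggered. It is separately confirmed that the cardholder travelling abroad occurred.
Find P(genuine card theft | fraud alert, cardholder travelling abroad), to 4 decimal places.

Under noisy-OR, P(fraud alert | causes) = 1 − (1−0.01)·∏(1−qᵢ) over the active causes.
By total probability over both values of genuine card theft:
  P(fraud alert | cardholder travelling abroad) = 0.49312·0.547 + 0.843374·0.453
        = 0.269737 + 0.382048 = 0.651785
Keeping only the genuine card theft-present terms gives 0.382048, so
  P(genuine card theft | fraud alert, cardholder travelling abroad) = 0.382048 / 0.651785 ≈ 0.5862

P(genuine card theft | fraud alert, cardholder travelling abroad) ≈ 0.5862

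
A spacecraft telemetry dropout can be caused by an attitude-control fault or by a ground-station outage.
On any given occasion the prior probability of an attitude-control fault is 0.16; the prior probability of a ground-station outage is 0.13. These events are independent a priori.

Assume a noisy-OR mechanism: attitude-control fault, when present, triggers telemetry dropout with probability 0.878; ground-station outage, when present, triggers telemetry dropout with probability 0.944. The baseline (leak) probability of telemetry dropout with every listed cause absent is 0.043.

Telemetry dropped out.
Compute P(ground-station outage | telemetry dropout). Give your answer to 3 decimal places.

P(ground-station outage | telemetry dropout) ≈ 0.445

Under noisy-OR, P(telemetry dropout | causes) = 1 − (1−0.043)·∏(1−qᵢ) over the active causes.
P(telemetry dropout) = 0.043*0.84*0.87 + 0.946408*0.84*0.13 + 0.883246*0.16*0.87 + 0.993462*0.16*0.13 = 0.031424 + 0.103348 + 0.122948 + 0.020664 = 0.278384
The ground-station outage-present share is 0.103348 + 0.020664 = 0.124012.
P(ground-station outage | telemetry dropout) = 0.124012 / 0.278384 ≈ 0.445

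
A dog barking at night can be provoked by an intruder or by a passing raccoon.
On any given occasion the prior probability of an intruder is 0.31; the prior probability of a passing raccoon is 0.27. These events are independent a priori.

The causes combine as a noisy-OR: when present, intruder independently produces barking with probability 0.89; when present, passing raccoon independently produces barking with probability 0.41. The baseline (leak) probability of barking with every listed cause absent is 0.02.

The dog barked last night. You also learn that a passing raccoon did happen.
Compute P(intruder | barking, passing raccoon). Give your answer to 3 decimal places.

Under noisy-OR, P(barking | causes) = 1 − (1−0.02)·∏(1−qᵢ) over the active causes.
Numerator (weight on configurations with intruder): 0.936398×0.31 = 0.290283
Normalizer over all consistent configurations: 0.4218×0.69 + 0.936398×0.31 = 0.581325
P(intruder | barking, passing raccoon) = 0.290283/0.581325 ≈ 0.499

P(intruder | barking, passing raccoon) ≈ 0.499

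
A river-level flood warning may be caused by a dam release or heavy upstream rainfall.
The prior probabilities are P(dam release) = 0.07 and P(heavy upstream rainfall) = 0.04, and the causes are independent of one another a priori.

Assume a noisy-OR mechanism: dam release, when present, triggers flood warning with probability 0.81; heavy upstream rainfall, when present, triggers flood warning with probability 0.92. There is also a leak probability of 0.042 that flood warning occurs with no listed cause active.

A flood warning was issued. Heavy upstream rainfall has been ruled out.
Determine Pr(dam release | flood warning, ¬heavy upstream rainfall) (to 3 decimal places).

Under noisy-OR, P(flood warning | causes) = 1 − (1−0.042)·∏(1−qᵢ) over the active causes.
Sum P(flood warning|·) weighted by the priors over both values of dam release:
  P(flood warning | ¬heavy upstream rainfall) = 0.042*0.93 + 0.81798*0.07
        = 0.039060 + 0.057259 = 0.096319
Configurations with dam release contribute 0.057259, so
  P(dam release | flood warning, ¬heavy upstream rainfall) = 0.057259 / 0.096319 ≈ 0.594

Pr(dam release | flood warning, ¬heavy upstream rainfall) ≈ 0.594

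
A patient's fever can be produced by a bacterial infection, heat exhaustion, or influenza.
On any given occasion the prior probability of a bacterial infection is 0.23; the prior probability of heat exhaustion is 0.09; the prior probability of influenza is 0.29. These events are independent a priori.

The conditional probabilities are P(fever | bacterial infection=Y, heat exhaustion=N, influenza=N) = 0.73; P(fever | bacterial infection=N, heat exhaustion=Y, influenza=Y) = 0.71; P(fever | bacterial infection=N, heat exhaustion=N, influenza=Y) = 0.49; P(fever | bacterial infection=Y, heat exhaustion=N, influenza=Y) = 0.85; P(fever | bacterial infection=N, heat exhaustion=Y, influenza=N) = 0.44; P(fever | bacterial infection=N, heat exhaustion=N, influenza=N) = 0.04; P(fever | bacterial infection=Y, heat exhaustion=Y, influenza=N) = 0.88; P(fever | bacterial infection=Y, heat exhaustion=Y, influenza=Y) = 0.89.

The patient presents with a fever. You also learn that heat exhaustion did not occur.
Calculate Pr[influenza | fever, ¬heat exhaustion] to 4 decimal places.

Enumerate the 4 (bacterial infection, influenza) configurations and weight by the priors:
  P(fever | ¬heat exhaustion) = 0.04×0.77×0.71 + 0.49×0.77×0.29 + 0.73×0.23×0.71 + 0.85×0.23×0.29
        = 0.021868 + 0.109417 + 0.119209 + 0.056695 = 0.307189
Configurations with influenza contribute 0.166112, so
  P(influenza | fever, ¬heat exhaustion) = 0.166112 / 0.307189 ≈ 0.5407

Pr[influenza | fever, ¬heat exhaustion] ≈ 0.5407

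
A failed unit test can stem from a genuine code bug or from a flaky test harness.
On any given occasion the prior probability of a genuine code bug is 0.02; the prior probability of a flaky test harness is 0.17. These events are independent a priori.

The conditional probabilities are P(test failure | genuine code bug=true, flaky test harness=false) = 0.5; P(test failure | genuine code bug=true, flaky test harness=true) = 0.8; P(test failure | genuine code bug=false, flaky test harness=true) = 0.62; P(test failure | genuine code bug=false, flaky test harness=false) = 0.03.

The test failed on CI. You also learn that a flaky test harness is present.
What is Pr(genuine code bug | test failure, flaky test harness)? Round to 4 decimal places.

Pr(genuine code bug | test failure, flaky test harness) ≈ 0.0257

For the numerator, keep only genuine code bug=true terms: 0.8·0.02 = 0.016000
The normalizing constant is 0.62·0.98 + 0.8·0.02 = 0.623600
P(genuine code bug | test failure, flaky test harness) = 0.016000/0.623600 ≈ 0.0257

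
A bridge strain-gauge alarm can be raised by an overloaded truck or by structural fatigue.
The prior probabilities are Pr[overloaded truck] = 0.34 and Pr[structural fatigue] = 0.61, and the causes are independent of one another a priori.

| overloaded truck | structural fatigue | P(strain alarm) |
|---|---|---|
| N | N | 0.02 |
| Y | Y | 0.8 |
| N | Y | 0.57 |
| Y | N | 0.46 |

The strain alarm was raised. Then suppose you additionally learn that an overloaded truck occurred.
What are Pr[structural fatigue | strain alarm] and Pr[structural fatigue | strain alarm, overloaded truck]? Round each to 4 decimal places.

Pr[structural fatigue | strain alarm] ≈ 0.8567; Pr[structural fatigue | strain alarm, overloaded truck] ≈ 0.7312

P(strain alarm) = 0.02*0.66*0.39 + 0.57*0.66*0.61 + 0.46*0.34*0.39 + 0.8*0.34*0.61 = 0.005148 + 0.229482 + 0.060996 + 0.165920 = 0.461546
The structural fatigue-present share is 0.229482 + 0.165920 = 0.395402.
Hence the posterior is 0.395402/0.461546 ≈ 0.8567.

Now also conditioning on overloaded truck=true:
Weight on structural fatigue=true, given the evidence: 0.8*0.61 = 0.488000
Denominator P(strain alarm | overloaded truck): 0.46*0.39 + 0.8*0.61 = 0.667400
Posterior = 0.488000 / 0.667400 ≈ 0.7312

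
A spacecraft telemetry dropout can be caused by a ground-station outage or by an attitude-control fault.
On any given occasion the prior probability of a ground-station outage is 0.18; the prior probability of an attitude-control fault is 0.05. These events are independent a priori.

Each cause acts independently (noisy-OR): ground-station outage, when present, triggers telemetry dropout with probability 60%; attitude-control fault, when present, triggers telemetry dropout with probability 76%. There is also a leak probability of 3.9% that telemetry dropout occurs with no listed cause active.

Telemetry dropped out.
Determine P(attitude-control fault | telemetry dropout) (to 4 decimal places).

Under noisy-OR, P(telemetry dropout | causes) = 1 − (1−0.039)·∏(1−qᵢ) over the active causes.
Weight on attitude-control fault=true, given the evidence: 0.031544 + 0.008170 = 0.039714
Normalizer over all consistent configurations: 0.039×0.82×0.95 + 0.76936×0.82×0.05 + 0.6156×0.18×0.95 + 0.907744×0.18×0.05 = 0.175363
P(attitude-control fault | telemetry dropout) = 0.039714/0.175363 ≈ 0.2265

P(attitude-control fault | telemetry dropout) ≈ 0.2265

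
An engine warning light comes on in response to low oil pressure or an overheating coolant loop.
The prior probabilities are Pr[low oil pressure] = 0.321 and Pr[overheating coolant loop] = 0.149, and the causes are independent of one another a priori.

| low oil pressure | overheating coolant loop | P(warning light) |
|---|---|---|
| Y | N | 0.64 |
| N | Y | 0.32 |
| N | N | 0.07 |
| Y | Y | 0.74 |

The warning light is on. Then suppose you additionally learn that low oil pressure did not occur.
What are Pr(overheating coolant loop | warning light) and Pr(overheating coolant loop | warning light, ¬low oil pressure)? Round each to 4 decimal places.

Pr(overheating coolant loop | warning light) ≈ 0.2394; Pr(overheating coolant loop | warning light, ¬low oil pressure) ≈ 0.4446

Enumerate the 4 (low oil pressure, overheating coolant loop) configurations and weight by the priors:
  P(warning light) = 0.07·0.679·0.851 + 0.32·0.679·0.149 + 0.64·0.321·0.851 + 0.74·0.321·0.149
        = 0.040448 + 0.032375 + 0.174829 + 0.035393 = 0.283045
Configurations with overheating coolant loop contribute 0.067768, so
  P(overheating coolant loop | warning light) = 0.067768 / 0.283045 ≈ 0.2394

Now condition on the additional information:
Sum P(warning light|·) weighted by the priors over both values of overheating coolant loop:
  P(warning light | ¬low oil pressure) = 0.07·0.851 + 0.32·0.149
        = 0.059570 + 0.047680 = 0.107250
Keeping only the overheating coolant loop-present terms gives 0.047680, so
  P(overheating coolant loop | warning light, ¬low oil pressure) = 0.047680 / 0.107250 ≈ 0.4446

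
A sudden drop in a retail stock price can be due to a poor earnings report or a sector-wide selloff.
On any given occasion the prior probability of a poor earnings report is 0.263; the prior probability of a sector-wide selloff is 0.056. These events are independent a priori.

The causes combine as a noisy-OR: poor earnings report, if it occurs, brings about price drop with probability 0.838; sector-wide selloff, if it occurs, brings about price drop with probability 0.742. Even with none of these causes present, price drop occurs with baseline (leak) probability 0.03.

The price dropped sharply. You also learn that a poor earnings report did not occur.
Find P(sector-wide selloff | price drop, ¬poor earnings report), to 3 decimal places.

Under noisy-OR, P(price drop | causes) = 1 − (1−0.03)·∏(1−qᵢ) over the active causes.
P(price drop | ¬poor earnings report) = 0.03×0.944 + 0.74974×0.056 = 0.028320 + 0.041985 = 0.070305
Of this, 0.041985 comes from 0.74974×0.056 (the sector-wide selloff=true cases).
P(sector-wide selloff | price drop, ¬poor earnings report) = 0.041985 / 0.070305 ≈ 0.597

P(sector-wide selloff | price drop, ¬poor earnings report) ≈ 0.597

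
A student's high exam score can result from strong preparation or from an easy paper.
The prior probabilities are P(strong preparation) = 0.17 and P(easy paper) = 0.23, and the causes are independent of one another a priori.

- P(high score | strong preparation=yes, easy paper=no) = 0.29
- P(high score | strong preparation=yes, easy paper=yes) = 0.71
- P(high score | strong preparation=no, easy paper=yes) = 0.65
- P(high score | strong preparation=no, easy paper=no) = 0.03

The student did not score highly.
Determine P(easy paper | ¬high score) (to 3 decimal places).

P(¬high score) = 0.97*0.83*0.77 + 0.35*0.83*0.23 + 0.71*0.17*0.77 + 0.29*0.17*0.23 = 0.619927 + 0.066815 + 0.092939 + 0.011339 = 0.791020
The easy paper-present share is 0.066815 + 0.011339 = 0.078154.
P(easy paper | ¬high score) = 0.078154 / 0.791020 ≈ 0.099

P(easy paper | ¬high score) ≈ 0.099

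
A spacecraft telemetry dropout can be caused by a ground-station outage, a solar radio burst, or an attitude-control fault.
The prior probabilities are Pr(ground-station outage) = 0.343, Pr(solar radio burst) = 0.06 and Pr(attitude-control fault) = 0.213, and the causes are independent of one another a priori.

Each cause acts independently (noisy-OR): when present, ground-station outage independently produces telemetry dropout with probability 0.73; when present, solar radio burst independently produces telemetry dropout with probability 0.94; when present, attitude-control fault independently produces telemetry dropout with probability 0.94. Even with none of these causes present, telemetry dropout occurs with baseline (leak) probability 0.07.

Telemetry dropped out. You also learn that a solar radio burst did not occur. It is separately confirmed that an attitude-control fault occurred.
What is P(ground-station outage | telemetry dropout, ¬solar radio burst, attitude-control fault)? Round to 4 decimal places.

P(ground-station outage | telemetry dropout, ¬solar radio burst, attitude-control fault) ≈ 0.3526

Under noisy-OR, P(telemetry dropout | causes) = 1 − (1−0.07)·∏(1−qᵢ) over the active causes.
P(telemetry dropout | ¬solar radio burst, attitude-control fault) = 0.9442·0.657 + 0.984934·0.343 = 0.620339 + 0.337832 = 0.958171
Of this, 0.337832 comes from 0.984934·0.343 (the ground-station outage=true cases).
P(ground-station outage | telemetry dropout, ¬solar radio burst, attitude-control fault) = 0.337832 / 0.958171 ≈ 0.3526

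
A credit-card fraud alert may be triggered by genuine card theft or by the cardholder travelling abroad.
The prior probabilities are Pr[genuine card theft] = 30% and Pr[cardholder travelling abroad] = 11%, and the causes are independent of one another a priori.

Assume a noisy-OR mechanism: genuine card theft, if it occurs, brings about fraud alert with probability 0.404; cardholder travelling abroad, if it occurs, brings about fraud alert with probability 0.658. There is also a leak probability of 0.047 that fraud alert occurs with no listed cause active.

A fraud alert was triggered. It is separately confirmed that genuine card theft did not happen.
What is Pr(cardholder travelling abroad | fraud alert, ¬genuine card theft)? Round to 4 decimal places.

Under noisy-OR, P(fraud alert | causes) = 1 − (1−0.047)·∏(1−qᵢ) over the active causes.
P(fraud alert | ¬genuine card theft) = 0.047·0.89 + 0.674074·0.11 = 0.041830 + 0.074148 = 0.115978
Restricting to configurations with cardholder travelling abroad present: 0.674074·0.11 = 0.074148.
So P(cardholder travelling abroad | fraud alert, ¬genuine card theft) = 0.074148/0.115978 ≈ 0.6393.

Pr(cardholder travelling abroad | fraud alert, ¬genuine card theft) ≈ 0.6393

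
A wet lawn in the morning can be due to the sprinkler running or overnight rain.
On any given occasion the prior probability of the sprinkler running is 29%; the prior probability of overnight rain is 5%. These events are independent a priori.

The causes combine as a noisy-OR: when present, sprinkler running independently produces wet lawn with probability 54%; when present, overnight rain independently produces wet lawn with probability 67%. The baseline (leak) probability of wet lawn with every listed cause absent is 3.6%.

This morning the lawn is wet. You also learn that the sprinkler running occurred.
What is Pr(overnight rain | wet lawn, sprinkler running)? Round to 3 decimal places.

Under noisy-OR, P(wet lawn | causes) = 1 − (1−0.036)·∏(1−qᵢ) over the active causes.
Enumerate both values of overnight rain and weight by the priors:
  P(wet lawn | sprinkler running) = 0.55656×0.95 + 0.853665×0.05
        = 0.528732 + 0.042683 = 0.571415
Configurations with overnight rain contribute 0.042683, so
  P(overnight rain | wet lawn, sprinkler running) = 0.042683 / 0.571415 ≈ 0.075

Pr(overnight rain | wet lawn, sprinkler running) ≈ 0.075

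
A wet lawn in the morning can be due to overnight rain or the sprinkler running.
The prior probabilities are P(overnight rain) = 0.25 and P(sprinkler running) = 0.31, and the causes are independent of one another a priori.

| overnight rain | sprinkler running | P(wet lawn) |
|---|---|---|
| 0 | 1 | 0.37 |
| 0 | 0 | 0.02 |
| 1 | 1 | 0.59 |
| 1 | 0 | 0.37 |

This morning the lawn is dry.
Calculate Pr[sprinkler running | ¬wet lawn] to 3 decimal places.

Pr[sprinkler running | ¬wet lawn] ≈ 0.224

P(¬wet lawn) = 0.98·0.75·0.69 + 0.63·0.75·0.31 + 0.63·0.25·0.69 + 0.41·0.25·0.31 = 0.507150 + 0.146475 + 0.108675 + 0.031775 = 0.794075
The sprinkler running-present share is 0.146475 + 0.031775 = 0.178250.
So P(sprinkler running | ¬wet lawn) = 0.178250/0.794075 ≈ 0.224.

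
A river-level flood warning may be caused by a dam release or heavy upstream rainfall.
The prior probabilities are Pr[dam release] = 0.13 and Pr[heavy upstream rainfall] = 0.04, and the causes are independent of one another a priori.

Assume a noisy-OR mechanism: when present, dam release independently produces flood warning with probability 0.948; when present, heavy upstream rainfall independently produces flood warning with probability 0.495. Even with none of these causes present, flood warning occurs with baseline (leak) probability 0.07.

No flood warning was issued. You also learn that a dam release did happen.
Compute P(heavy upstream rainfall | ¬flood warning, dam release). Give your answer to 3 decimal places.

P(heavy upstream rainfall | ¬flood warning, dam release) ≈ 0.021

Under noisy-OR, P(flood warning | causes) = 1 − (1−0.07)·∏(1−qᵢ) over the active causes.
P(¬flood warning | dam release) = 0.04836·0.96 + 0.024422·0.04 = 0.046426 + 0.000977 = 0.047403
The heavy upstream rainfall-present share is 0.024422·0.04 = 0.000977.
So P(heavy upstream rainfall | ¬flood warning, dam release) = 0.000977/0.047403 ≈ 0.021.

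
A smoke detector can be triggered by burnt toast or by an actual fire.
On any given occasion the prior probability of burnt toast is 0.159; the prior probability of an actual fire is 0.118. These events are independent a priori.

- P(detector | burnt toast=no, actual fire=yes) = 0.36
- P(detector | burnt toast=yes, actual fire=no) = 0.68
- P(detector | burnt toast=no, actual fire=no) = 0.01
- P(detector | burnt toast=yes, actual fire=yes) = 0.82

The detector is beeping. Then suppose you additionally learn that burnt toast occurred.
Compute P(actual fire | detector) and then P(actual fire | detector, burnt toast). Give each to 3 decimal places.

P(actual fire | detector) ≈ 0.332; P(actual fire | detector, burnt toast) ≈ 0.139

P(detector) = 0.01·0.841·0.882 + 0.36·0.841·0.118 + 0.68·0.159·0.882 + 0.82·0.159·0.118 = 0.007418 + 0.035726 + 0.095362 + 0.015385 = 0.153891
The actual fire-present share is 0.035726 + 0.015385 = 0.051111.
P(actual fire | detector) = 0.051111 / 0.153891 ≈ 0.332

With the extra evidence:
P(detector | burnt toast) = 0.68*0.882 + 0.82*0.118 = 0.599760 + 0.096760 = 0.696520
Of this, 0.096760 comes from 0.82*0.118 (the actual fire=true cases).
Hence the posterior is 0.096760/0.696520 ≈ 0.139.
The drop from 0.332 to 0.139 is the explaining-away (discounting) effect.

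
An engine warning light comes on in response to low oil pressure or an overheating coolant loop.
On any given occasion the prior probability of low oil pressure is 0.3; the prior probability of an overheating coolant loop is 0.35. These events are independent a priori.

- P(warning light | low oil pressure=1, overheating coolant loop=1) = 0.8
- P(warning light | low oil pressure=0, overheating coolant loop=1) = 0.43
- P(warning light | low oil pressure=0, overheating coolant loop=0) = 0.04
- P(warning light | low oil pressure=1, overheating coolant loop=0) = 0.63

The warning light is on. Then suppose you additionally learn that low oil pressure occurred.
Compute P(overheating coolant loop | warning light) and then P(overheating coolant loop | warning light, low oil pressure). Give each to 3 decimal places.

P(overheating coolant loop | warning light) ≈ 0.573; P(overheating coolant loop | warning light, low oil pressure) ≈ 0.406

P(warning light) = 0.04*0.7*0.65 + 0.43*0.7*0.35 + 0.63*0.3*0.65 + 0.8*0.3*0.35 = 0.018200 + 0.105350 + 0.122850 + 0.084000 = 0.330400
The overheating coolant loop-present share is 0.105350 + 0.084000 = 0.189350.
So P(overheating coolant loop | warning light) = 0.189350/0.330400 ≈ 0.573.

Now also conditioning on low oil pressure=true:
By total probability over both values of overheating coolant loop:
  P(warning light | low oil pressure) = 0.63·0.65 + 0.8·0.35
        = 0.409500 + 0.280000 = 0.689500
Keeping only the overheating coolant loop-present terms gives 0.280000, so
  P(overheating coolant loop | warning light, low oil pressure) = 0.280000 / 0.689500 ≈ 0.406
The drop from 0.573 to 0.406 is the explaining-away (discounting) effect.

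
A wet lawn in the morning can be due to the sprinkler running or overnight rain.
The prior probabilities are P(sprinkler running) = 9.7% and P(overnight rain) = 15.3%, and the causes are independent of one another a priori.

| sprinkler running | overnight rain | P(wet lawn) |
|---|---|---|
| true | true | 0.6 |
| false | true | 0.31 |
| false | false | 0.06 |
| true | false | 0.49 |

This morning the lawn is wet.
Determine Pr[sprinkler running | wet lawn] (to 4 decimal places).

P(wet lawn) = 0.06·0.903·0.847 + 0.31·0.903·0.153 + 0.49·0.097·0.847 + 0.6·0.097·0.153 = 0.045890 + 0.042829 + 0.040258 + 0.008905 = 0.137882
Of this, 0.049163 comes from 0.040258 + 0.008905 (the sprinkler running=true cases).
Hence the posterior is 0.049163/0.137882 ≈ 0.3566.

Pr[sprinkler running | wet lawn] ≈ 0.3566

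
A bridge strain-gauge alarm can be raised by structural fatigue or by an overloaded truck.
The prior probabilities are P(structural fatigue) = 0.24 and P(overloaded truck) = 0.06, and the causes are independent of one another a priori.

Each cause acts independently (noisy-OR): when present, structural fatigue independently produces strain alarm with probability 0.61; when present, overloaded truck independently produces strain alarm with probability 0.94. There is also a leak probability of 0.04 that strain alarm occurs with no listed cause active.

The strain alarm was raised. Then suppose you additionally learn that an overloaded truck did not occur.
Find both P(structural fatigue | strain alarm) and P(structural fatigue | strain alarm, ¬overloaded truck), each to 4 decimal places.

P(structural fatigue | strain alarm) ≈ 0.6845; P(structural fatigue | strain alarm, ¬overloaded truck) ≈ 0.8316

Under noisy-OR, P(strain alarm | causes) = 1 − (1−0.04)·∏(1−qᵢ) over the active causes.
P(strain alarm) = 0.04·0.76·0.94 + 0.9424·0.76·0.06 + 0.6256·0.24·0.94 + 0.977536·0.24·0.06 = 0.028576 + 0.042973 + 0.141135 + 0.014077 = 0.226761
Of this, 0.155212 comes from 0.141135 + 0.014077 (the structural fatigue=true cases).
So P(structural fatigue | strain alarm) = 0.155212/0.226761 ≈ 0.6845.

Now condition on the additional information:
Enumerate both values of structural fatigue and weight by the priors:
  P(strain alarm | ¬overloaded truck) = 0.04×0.76 + 0.6256×0.24
        = 0.030400 + 0.150144 = 0.180544
The terms with structural fatigue present sum to 0.150144, so
  P(structural fatigue | strain alarm, ¬overloaded truck) = 0.150144 / 0.180544 ≈ 0.8316
Ruling out overloaded truck raises the posterior on structural fatigue — the flip side of explaining away.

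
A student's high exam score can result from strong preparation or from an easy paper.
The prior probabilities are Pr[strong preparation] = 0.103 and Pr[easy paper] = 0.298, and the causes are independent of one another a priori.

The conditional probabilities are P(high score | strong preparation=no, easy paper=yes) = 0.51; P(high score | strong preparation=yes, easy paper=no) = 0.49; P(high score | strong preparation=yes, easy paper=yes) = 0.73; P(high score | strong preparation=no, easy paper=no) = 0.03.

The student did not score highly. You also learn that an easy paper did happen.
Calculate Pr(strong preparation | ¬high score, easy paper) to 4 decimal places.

Numerator (weight on configurations with strong preparation): 0.27·0.103 = 0.027810
The normalizing constant is 0.49·0.897 + 0.27·0.103 = 0.467340
P(strong preparation | ¬high score, easy paper) = 0.027810/0.467340 ≈ 0.0595

Pr(strong preparation | ¬high score, easy paper) ≈ 0.0595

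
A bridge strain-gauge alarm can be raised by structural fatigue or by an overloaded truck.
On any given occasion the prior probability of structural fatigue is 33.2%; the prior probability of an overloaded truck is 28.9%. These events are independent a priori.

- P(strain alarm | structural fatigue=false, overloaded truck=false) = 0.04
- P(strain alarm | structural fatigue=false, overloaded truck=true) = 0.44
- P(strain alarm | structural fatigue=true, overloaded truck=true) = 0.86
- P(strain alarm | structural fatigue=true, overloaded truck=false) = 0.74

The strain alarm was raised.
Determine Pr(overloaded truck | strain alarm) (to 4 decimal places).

Pr(overloaded truck | strain alarm) ≈ 0.4637

P(strain alarm) = 0.04×0.668×0.711 + 0.44×0.668×0.289 + 0.74×0.332×0.711 + 0.86×0.332×0.289 = 0.018998 + 0.084943 + 0.174678 + 0.082515 = 0.361134
Of this, 0.167458 comes from 0.084943 + 0.082515 (the overloaded truck=true cases).
P(overloaded truck | strain alarm) = 0.167458 / 0.361134 ≈ 0.4637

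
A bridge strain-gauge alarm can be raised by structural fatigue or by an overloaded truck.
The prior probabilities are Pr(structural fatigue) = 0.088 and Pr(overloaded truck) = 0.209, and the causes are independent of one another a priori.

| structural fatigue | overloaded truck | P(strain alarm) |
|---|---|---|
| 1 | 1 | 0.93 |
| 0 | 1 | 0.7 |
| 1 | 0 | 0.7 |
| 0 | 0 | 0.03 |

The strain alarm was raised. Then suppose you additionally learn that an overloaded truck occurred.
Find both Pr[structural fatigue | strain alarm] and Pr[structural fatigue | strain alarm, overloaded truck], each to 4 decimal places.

Pr[structural fatigue | strain alarm] ≈ 0.2980; Pr[structural fatigue | strain alarm, overloaded truck] ≈ 0.1136

Weight on structural fatigue=true, given the evidence: 0.048726 + 0.017105 = 0.065831
Normalizer over all consistent configurations: 0.03*0.912*0.791 + 0.7*0.912*0.209 + 0.7*0.088*0.791 + 0.93*0.088*0.209 = 0.220899
P(structural fatigue | strain alarm) = 0.065831/0.220899 ≈ 0.2980

Now condition on the additional information:
P(strain alarm | overloaded truck) = 0.7·0.912 + 0.93·0.088 = 0.638400 + 0.081840 = 0.720240
The structural fatigue-present share is 0.93·0.088 = 0.081840.
Hence the posterior is 0.081840/0.720240 ≈ 0.1136.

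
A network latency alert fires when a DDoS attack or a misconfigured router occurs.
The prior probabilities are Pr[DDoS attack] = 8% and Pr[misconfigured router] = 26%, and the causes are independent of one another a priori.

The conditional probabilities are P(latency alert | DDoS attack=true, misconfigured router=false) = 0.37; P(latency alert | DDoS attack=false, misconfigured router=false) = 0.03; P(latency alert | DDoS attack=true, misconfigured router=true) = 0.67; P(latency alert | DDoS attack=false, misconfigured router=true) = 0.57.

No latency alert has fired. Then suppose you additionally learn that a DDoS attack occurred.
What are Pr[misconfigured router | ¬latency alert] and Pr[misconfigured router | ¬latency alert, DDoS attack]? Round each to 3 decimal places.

Pr[misconfigured router | ¬latency alert] ≈ 0.136; Pr[misconfigured router | ¬latency alert, DDoS attack] ≈ 0.155

P(¬latency alert) = 0.97×0.92×0.74 + 0.43×0.92×0.26 + 0.63×0.08×0.74 + 0.33×0.08×0.26 = 0.660376 + 0.102856 + 0.037296 + 0.006864 = 0.807392
Of this, 0.109720 comes from 0.102856 + 0.006864 (the misconfigured router=true cases).
P(misconfigured router | ¬latency alert) = 0.109720 / 0.807392 ≈ 0.136

Now also conditioning on DDoS attack=true:
P(¬latency alert | DDoS attack) = 0.63×0.74 + 0.33×0.26 = 0.466200 + 0.085800 = 0.552000
The misconfigured router-present share is 0.33×0.26 = 0.085800.
Hence the posterior is 0.085800/0.552000 ≈ 0.155.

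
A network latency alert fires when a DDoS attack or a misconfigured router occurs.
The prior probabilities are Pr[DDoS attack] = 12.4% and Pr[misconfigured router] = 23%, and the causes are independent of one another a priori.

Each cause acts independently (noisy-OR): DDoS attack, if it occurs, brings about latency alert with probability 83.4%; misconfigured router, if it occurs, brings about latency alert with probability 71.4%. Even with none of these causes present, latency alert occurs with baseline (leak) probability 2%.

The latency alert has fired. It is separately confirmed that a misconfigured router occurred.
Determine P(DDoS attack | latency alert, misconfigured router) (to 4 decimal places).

P(DDoS attack | latency alert, misconfigured router) ≈ 0.1579

Under noisy-OR, P(latency alert | causes) = 1 − (1−0.02)·∏(1−qᵢ) over the active causes.
Sum P(latency alert|·) weighted by the priors over both values of DDoS attack:
  P(latency alert | misconfigured router) = 0.71972*0.876 + 0.953474*0.124
        = 0.630475 + 0.118231 = 0.748706
The terms with DDoS attack present sum to 0.118231, so
  P(DDoS attack | latency alert, misconfigured router) = 0.118231 / 0.748706 ≈ 0.1579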